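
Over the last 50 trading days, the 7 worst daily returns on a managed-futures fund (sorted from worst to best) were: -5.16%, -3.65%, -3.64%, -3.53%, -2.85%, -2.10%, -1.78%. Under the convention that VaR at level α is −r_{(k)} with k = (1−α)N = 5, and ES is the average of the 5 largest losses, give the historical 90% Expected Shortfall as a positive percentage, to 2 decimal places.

3.77%

The 5 worst returns sum to -18.83%.
ES = −(-18.83%) / 5 = 3.766% ≈ 3.77%.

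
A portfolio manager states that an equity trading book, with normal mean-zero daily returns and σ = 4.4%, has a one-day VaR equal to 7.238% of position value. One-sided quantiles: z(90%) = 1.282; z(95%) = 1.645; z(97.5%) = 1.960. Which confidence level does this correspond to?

95%

Implied z = VaR/σ = 7.238 / 4.4 = 1.645.
This matches z(95%) = 1.645.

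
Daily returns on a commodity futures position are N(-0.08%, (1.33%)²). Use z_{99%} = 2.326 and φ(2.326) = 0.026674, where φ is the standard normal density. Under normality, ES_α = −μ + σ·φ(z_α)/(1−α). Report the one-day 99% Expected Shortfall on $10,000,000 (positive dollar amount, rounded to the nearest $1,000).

Tail multiplier: φ(z)/(1−α) = 0.026674 / 0.01 = 2.667.
ES = −(-0.08%) + 1.33% × 2.667 = 3.627%.
On $10,000,000: 0.03627 × $10,000,000 = $362,700.

$363,000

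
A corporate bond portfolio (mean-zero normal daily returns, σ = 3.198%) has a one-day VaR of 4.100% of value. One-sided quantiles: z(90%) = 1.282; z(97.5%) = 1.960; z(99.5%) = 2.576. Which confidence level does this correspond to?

Implied z = VaR/σ = 4.100 / 3.198 = 1.282.
This matches z(90%) = 1.282.

90%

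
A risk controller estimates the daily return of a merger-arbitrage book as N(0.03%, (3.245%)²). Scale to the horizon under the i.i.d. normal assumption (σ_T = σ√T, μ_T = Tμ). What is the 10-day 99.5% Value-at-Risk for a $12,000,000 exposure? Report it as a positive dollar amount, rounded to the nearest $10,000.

$3,140,000

At 99.5%, z = 2.576.
σ_{10d} = 3.245% × √10 = 10.262%; μ_{10d} = 10 × 0.03% = 0.300%.
VaR = −(0.300%) + 2.576 × 10.262% = 26.135%.
On $12,000,000: 0.26135 × $12,000,000 = $3,136,200.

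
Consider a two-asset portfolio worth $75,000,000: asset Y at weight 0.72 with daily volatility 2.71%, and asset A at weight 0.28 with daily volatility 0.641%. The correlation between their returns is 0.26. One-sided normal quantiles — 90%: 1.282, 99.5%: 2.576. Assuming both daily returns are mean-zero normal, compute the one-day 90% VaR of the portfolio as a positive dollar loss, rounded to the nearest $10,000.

$1,930,000

σ_p² = 0.72²·2.71² + 0.28²·0.641² + 2·0.26·0.72·0.28·2.71·0.641 = 4.0215 (%²).
σ_p = √4.0215 = 2.005%.
VaR = 1.282 × 2.005% = 2.570%; on $75,000,000 that is $1,927,500.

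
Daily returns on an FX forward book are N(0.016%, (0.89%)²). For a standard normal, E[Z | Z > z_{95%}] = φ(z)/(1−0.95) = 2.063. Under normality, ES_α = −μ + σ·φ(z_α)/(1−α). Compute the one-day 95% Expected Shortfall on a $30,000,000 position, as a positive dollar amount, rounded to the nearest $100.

$546,000

ES = −(0.016%) + 0.89% × 2.063 = 1.820%.
On $30,000,000: 0.01820 × $30,000,000 = $546,000.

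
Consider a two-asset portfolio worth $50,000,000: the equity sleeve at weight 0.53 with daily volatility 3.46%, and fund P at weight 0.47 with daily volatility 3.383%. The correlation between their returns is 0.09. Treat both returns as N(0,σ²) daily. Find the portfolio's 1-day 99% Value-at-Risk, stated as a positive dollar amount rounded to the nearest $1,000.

σ_p² = 0.53²·3.46² + 0.47²·3.383² + 2·0.09·0.53·0.47·3.46·3.383 = 6.4158 (%²).
σ_p = √6.4158 = 2.533%.
At 99%, z = 2.326.
VaR = 2.326 × 2.533% = 5.892%; on $50,000,000 that is $2,946,000.

$2,946,000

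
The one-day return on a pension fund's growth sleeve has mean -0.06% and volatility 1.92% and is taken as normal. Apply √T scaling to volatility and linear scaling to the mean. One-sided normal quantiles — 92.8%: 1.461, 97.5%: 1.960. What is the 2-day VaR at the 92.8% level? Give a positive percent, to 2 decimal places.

4.09%

σ_{2d} = 1.92% × √2 = 2.715%; μ_{2d} = 2 × -0.06% = -0.120%.
VaR = −(-0.120%) + 1.461 × 2.715% = 4.087%.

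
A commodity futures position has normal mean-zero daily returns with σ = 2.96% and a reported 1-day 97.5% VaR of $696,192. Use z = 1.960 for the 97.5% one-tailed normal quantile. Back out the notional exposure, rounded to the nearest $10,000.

VaR as a fraction of value: z·σ = 1.960 × 2.96% = 5.8016%.
Position = $696,192 / 0.058016 = $12,000,000.

$12,000,000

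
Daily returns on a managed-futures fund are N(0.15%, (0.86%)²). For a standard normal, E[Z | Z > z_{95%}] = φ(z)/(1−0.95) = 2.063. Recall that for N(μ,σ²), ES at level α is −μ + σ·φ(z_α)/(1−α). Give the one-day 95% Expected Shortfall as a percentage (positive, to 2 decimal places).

1.62%

ES = −(0.15%) + 0.86% × 2.063 = 1.624%.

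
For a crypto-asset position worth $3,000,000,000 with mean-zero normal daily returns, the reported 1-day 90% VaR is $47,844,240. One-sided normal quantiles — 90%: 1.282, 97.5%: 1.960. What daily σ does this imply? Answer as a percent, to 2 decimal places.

1.24%

VaR as a fraction: $47,844,240 / $3,000,000,000 = 1.595%.
σ = VaR / z = 1.595% / 1.282 = 1.244%.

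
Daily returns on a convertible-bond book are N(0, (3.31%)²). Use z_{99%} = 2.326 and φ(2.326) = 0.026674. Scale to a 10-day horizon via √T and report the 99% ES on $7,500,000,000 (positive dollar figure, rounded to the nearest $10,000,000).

$2,090,000,000

σ_{10d} = 3.31% × √10 = 10.467%.
ES multiplier = φ(z)/(1−α) = 0.026674/0.01 = 2.667.
ES = 10.467% × 2.667 = 27.915%; on $7,500,000,000: $2,093,625,000.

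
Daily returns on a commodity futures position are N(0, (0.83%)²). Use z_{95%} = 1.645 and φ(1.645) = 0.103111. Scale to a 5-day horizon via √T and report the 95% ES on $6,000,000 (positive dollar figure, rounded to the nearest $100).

$229,600

σ_{5d} = 0.83% × √5 = 1.856%.
ES multiplier = φ(z)/(1−α) = 0.103111/0.05 = 2.062.
ES = 1.856% × 2.062 = 3.827%; on $6,000,000: $229,620.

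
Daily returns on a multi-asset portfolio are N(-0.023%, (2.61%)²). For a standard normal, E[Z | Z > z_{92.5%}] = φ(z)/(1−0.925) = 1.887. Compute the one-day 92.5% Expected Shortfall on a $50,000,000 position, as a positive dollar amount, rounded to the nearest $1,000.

$2,474,000

ES = −(-0.023%) + 2.61% × 1.887 = 4.948%.
On $50,000,000: 0.04948 × $50,000,000 = $2,474,000.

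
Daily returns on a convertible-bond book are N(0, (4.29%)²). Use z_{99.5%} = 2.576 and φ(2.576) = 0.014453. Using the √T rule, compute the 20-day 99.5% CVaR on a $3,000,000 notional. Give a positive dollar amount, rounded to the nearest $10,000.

$1,660,000

σ_{20d} = 4.29% × √20 = 19.185%.
ES multiplier = φ(z)/(1−α) = 0.014453/0.005 = 2.891.
ES = 19.185% × 2.891 = 55.464%; on $3,000,000: $1,663,920.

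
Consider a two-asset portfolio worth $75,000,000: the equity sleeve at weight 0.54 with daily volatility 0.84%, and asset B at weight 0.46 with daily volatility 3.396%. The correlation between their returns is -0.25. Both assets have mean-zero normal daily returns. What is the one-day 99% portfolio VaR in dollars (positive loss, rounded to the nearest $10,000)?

$2,640,000

σ_p² = 0.54²·0.84² + 0.46²·3.396² + 2·-0.25·0.54·0.46·0.84·3.396 = 2.2918 (%²).
σ_p = √2.2918 = 1.514%.
At 99%, z = 2.326.
VaR = 2.326 × 1.514% = 3.522%; on $75,000,000 that is $2,641,500.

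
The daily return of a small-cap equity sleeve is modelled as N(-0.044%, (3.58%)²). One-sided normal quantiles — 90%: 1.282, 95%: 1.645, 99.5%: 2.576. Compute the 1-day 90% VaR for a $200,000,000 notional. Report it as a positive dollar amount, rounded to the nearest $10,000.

$9,270,000

VaR = −μ + z·σ = −(-0.044%) + 1.282 × 3.58% = 4.634%.
On $200,000,000: 0.04634 × $200,000,000 = $9,268,000.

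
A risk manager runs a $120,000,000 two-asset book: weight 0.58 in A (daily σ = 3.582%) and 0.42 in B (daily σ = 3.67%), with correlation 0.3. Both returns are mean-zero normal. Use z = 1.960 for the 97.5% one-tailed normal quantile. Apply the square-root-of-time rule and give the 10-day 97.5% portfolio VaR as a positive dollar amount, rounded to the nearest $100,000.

σ_p = √(0.58²·3.582² + 0.42²·3.67² + 2·0.3·0.58·0.42·3.582·3.67) = 2.935%.
σ_{10d} = 2.935% × √10 = 9.281%.
VaR = 1.960 × 9.281% = 18.191%; on $120,000,000 that is $21,829,200.

$21,800,000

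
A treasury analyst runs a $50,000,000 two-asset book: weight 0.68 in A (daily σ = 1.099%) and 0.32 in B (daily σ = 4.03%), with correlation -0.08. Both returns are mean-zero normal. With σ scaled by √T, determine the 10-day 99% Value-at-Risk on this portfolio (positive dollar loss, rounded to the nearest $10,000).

$5,290,000

σ_p = √(0.68²·1.099² + 0.32²·4.03² + 2·-0.08·0.68·0.32·1.099·4.03) = 1.438%.
σ_{10d} = 1.438% × √10 = 4.547%.
z(99%) = 2.326.
VaR = 2.326 × 4.547% = 10.576%; on $50,000,000 that is $5,288,000.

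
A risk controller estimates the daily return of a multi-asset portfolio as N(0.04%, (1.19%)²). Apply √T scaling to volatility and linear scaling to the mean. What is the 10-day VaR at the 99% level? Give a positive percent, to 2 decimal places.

At 99%, z = 2.326.
σ_{10d} = 1.19% × √10 = 3.763%; μ_{10d} = 10 × 0.04% = 0.400%.
VaR = −(0.400%) + 2.326 × 3.763% = 8.353%.

8.35%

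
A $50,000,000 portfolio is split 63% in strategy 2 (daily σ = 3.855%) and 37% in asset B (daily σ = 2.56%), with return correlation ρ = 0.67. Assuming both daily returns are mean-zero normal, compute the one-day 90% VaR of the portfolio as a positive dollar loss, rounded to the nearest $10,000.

$2,010,000

σ_p² = 0.63²·3.855² + 0.37²·2.56² + 2·0.67·0.63·0.37·3.855·2.56 = 9.8781 (%²).
σ_p = √9.8781 = 3.143%.
At 90%, z = 1.282.
VaR = 1.282 × 3.143% = 4.029%; on $50,000,000 that is $2,014,500.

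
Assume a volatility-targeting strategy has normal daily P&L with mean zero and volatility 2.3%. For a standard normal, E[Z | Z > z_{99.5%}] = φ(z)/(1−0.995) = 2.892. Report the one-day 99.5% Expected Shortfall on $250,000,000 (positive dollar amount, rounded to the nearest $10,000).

$16,630,000

ES = 2.3% × 2.892 = 6.652%.
On $250,000,000: 0.06652 × $250,000,000 = $16,630,000.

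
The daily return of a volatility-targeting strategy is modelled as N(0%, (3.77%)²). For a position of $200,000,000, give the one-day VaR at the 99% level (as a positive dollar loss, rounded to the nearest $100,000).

At 99% one-sided, z = 2.326.
VaR = z·σ = 2.326 × 3.77% = 8.769%.
On $200,000,000: 0.08769 × $200,000,000 = $17,538,000.

$17,500,000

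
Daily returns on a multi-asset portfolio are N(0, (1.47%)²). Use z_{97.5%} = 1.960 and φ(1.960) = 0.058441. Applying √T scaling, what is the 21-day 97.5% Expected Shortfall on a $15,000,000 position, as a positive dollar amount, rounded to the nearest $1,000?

$2,362,000

σ_{21d} = 1.47% × √21 = 6.736%.
ES multiplier = φ(z)/(1−α) = 0.058441/0.025 = 2.338.
ES = 6.736% × 2.338 = 15.749%; on $15,000,000: $2,362,350.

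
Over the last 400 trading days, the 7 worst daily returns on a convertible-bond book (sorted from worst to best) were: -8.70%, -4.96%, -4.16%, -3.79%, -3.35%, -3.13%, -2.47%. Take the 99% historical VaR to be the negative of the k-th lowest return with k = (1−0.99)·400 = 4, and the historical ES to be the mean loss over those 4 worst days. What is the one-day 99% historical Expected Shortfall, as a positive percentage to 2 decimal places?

The 4 worst returns sum to -21.61%.
ES = −(-21.61%) / 4 = 5.4025% ≈ 5.40%.

5.40%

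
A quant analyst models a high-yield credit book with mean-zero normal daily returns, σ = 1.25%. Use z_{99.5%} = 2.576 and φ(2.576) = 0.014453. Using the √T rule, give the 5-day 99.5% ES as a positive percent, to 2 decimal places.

8.08%

σ_{5d} = 1.25% × √5 = 2.795%.
ES multiplier = φ(z)/(1−α) = 0.014453/0.005 = 2.891.
ES = 2.795% × 2.891 = 8.080%.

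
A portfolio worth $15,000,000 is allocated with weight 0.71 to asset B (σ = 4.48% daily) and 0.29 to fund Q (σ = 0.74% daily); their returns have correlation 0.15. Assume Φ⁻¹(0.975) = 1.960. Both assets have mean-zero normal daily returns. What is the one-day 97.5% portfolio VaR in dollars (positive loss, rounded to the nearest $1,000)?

$947,000

σ_p² = 0.71²·4.48² + 0.29²·0.74² + 2·0.15·0.71·0.29·4.48·0.74 = 10.3683 (%²).
σ_p = √10.3683 = 3.220%.
VaR = 1.960 × 3.220% = 6.311%; on $15,000,000 that is $946,650.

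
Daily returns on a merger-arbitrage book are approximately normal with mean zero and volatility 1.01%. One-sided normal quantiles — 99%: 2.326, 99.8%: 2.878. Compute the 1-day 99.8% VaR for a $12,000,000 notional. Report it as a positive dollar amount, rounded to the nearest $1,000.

$349,000

VaR = z·σ = 2.878 × 1.01% = 2.907%.
On $12,000,000: 0.02907 × $12,000,000 = $348,840.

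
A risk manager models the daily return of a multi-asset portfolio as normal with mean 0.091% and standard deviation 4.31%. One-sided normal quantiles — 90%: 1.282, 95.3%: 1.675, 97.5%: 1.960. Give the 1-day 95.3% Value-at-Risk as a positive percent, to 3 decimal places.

VaR = −μ + z·σ = −(0.091%) + 1.675 × 4.31% = 7.128%.

7.128%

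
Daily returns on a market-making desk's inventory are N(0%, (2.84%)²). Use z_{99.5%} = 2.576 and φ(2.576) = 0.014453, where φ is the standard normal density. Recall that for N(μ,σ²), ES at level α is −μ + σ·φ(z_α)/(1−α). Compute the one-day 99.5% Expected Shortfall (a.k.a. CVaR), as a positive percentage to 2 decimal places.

8.21%

Tail multiplier: φ(z)/(1−α) = 0.014453 / 0.005 = 2.891.
ES = 2.84% × 2.891 = 8.210%.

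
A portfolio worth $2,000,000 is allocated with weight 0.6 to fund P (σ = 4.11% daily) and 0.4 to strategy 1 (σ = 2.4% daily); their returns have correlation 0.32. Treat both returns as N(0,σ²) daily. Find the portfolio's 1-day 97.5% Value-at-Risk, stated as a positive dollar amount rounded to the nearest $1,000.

σ_p² = 0.6²·4.11² + 0.4²·2.4² + 2·0.32·0.6·0.4·4.11·2.4 = 8.5179 (%²).
σ_p = √8.5179 = 2.919%.
At 97.5%, z = 1.960.
VaR = 1.960 × 2.919% = 5.721%; on $2,000,000 that is $114,420.

$114,000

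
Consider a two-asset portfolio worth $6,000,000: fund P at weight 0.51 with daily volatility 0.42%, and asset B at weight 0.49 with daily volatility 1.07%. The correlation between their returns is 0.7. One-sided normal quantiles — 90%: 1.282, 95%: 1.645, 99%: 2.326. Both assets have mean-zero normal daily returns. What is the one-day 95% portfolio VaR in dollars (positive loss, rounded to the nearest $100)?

σ_p² = 0.51²·0.42² + 0.49²·1.07² + 2·0.7·0.51·0.49·0.42·1.07 = 0.4780 (%²).
σ_p = √0.4780 = 0.691%.
VaR = 1.645 × 0.691% = 1.137%; on $6,000,000 that is $68,220.

$68,200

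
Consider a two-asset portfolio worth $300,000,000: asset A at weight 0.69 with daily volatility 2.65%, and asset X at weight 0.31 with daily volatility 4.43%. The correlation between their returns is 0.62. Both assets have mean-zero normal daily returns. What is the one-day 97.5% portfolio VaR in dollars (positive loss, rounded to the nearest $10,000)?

σ_p² = 0.69²·2.65² + 0.31²·4.43² + 2·0.62·0.69·0.31·2.65·4.43 = 8.3431 (%²).
σ_p = √8.3431 = 2.888%.
At 97.5%, z = 1.960.
VaR = 1.960 × 2.888% = 5.660%; on $300,000,000 that is $16,980,000.

$16,980,000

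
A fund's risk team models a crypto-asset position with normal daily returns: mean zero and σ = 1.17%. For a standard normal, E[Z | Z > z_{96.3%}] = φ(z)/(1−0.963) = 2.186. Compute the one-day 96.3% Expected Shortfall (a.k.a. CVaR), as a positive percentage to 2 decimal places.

ES = 1.17% × 2.186 = 2.558%.

2.56%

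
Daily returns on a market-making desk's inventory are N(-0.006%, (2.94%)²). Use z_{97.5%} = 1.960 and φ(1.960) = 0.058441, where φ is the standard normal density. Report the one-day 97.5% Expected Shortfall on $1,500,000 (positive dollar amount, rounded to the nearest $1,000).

$103,000

Tail multiplier: φ(z)/(1−α) = 0.058441 / 0.025 = 2.338.
ES = −(-0.006%) + 2.94% × 2.338 = 6.880%.
On $1,500,000: 0.06880 × $1,500,000 = $103,200.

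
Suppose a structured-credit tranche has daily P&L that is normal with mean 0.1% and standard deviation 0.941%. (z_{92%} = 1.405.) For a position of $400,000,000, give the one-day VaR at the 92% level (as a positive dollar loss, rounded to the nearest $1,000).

$4,888,000

VaR = −μ + z·σ = −(0.1%) + 1.405 × 0.941% = 1.222%.
On $400,000,000: 0.01222 × $400,000,000 = $4,888,000.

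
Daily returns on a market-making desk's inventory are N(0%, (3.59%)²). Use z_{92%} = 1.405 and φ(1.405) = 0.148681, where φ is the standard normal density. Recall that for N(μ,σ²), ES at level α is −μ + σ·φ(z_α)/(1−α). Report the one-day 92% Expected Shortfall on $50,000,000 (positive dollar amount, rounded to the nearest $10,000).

Tail multiplier: φ(z)/(1−α) = 0.148681 / 0.08 = 1.859.
ES = 3.59% × 1.859 = 6.674%.
On $50,000,000: 0.06674 × $50,000,000 = $3,337,000.

$3,340,000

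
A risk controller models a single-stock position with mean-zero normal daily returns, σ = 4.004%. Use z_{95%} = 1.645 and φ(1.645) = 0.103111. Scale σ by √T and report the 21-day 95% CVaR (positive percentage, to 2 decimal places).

37.84%

σ_{21d} = 4.004% × √21 = 18.349%.
ES multiplier = φ(z)/(1−α) = 0.103111/0.05 = 2.062.
ES = 18.349% × 2.062 = 37.836%.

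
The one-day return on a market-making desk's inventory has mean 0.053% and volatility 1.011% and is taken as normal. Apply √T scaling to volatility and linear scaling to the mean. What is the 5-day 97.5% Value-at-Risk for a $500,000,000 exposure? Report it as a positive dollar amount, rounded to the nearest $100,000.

$20,800,000

At 97.5%, z = 1.960.
σ_{5d} = 1.011% × √5 = 2.261%; μ_{5d} = 5 × 0.053% = 0.265%.
VaR = −(0.265%) + 1.960 × 2.261% = 4.167%.
On $500,000,000: 0.04167 × $500,000,000 = $20,835,000.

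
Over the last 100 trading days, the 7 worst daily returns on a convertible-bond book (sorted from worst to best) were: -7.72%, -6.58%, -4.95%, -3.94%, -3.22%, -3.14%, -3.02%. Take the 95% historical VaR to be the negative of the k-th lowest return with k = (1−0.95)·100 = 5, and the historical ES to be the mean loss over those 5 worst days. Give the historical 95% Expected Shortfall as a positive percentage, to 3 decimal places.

The 5 worst returns sum to -26.41%.
ES = −(-26.41%) / 5 = 5.282%.

5.282%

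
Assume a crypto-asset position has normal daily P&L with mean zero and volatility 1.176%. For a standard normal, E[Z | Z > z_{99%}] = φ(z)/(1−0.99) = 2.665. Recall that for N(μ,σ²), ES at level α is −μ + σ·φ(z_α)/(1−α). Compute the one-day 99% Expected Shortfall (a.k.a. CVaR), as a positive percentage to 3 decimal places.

ES = 1.176% × 2.665 = 3.134%.

3.134%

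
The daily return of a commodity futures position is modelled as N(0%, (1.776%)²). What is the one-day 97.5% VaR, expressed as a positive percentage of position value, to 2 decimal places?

3.48%

At 97.5% one-sided, z = 1.960.
VaR = z·σ = 1.960 × 1.776% = 3.481%.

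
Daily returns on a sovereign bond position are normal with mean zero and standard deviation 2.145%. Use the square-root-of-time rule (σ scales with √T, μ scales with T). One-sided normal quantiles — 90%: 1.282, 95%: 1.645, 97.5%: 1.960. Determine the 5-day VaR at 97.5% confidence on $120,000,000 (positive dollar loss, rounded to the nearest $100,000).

$11,300,000

σ_{5d} = 2.145% × √5 = 4.796%.
VaR = 1.960 × 4.796% = 9.400%.
On $120,000,000: 0.09400 × $120,000,000 = $11,280,000.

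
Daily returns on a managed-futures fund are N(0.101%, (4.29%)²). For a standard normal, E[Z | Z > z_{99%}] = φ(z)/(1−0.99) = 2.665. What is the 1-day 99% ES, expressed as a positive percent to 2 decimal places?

ES = −(0.101%) + 4.29% × 2.665 = 11.332%.

11.33%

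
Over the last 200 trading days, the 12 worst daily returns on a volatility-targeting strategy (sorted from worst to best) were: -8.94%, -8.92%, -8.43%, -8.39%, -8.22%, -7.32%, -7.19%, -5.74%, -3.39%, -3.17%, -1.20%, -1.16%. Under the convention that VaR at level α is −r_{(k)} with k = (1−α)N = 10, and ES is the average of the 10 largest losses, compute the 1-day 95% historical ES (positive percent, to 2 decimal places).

6.97%

The 10 worst returns sum to -69.71%.
ES = −(-69.71%) / 10 = 6.971% ≈ 6.97%.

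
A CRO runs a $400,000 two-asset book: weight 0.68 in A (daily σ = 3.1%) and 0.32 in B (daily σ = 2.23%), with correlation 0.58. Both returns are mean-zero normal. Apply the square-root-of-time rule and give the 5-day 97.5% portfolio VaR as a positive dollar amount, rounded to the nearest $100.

σ_p = √(0.68²·3.1² + 0.32²·2.23² + 2·0.58·0.68·0.32·3.1·2.23) = 2.588%.
σ_{5d} = 2.588% × √5 = 5.787%.
z(97.5%) = 1.960.
VaR = 1.960 × 5.787% = 11.343%; on $400,000 that is $45,372.

$45,400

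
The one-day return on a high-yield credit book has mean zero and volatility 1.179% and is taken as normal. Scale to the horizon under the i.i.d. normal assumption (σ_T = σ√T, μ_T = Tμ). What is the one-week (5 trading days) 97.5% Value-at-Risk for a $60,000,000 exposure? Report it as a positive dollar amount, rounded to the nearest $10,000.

$3,100,000

At 97.5%, z = 1.960.
σ_{5d} = 1.179% × √5 = 2.636%.
VaR = 1.960 × 2.636% = 5.167%.
On $60,000,000: 0.05167 × $60,000,000 = $3,100,200.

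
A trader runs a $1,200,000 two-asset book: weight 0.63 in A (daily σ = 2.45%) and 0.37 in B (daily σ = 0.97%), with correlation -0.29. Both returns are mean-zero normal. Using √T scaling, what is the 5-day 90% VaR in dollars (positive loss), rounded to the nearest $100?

σ_p = √(0.63²·2.45² + 0.37²·0.97² + 2·-0.29·0.63·0.37·2.45·0.97) = 1.480%.
σ_{5d} = 1.480% × √5 = 3.309%.
z(90%) = 1.282.
VaR = 1.282 × 3.309% = 4.242%; on $1,200,000 that is $50,904.

$50,900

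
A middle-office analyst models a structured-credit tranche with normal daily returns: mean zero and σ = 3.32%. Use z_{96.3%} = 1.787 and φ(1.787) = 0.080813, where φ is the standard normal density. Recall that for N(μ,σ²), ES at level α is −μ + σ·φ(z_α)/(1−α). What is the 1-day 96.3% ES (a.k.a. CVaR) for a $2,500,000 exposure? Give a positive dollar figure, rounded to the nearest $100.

Tail multiplier: φ(z)/(1−α) = 0.080813 / 0.037 = 2.184.
ES = 3.32% × 2.184 = 7.251%.
On $2,500,000: 0.07251 × $2,500,000 = $181,275.

$181,300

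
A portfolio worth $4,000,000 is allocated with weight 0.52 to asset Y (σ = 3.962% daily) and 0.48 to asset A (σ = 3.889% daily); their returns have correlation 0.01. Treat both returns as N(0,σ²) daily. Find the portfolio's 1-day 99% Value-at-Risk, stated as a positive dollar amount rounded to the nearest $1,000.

σ_p² = 0.52²·3.962² + 0.48²·3.889² + 2·0.01·0.52·0.48·3.962·3.889 = 7.8062 (%²).
σ_p = √7.8062 = 2.794%.
At 99%, z = 2.326.
VaR = 2.326 × 2.794% = 6.499%; on $4,000,000 that is $259,960.

$260,000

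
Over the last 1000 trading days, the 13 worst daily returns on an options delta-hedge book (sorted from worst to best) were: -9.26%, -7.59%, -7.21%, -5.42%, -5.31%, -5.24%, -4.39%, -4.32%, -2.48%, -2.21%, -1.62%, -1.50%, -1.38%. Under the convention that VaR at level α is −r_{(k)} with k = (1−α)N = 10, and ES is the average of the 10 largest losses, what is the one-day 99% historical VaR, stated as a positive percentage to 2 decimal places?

2.21%

k = 10; the 10th lowest return is -2.21%, so VaR = 2.21%.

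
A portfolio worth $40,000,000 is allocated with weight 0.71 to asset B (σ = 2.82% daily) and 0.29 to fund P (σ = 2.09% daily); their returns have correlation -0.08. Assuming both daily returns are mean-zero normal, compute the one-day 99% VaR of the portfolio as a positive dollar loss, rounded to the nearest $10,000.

$1,900,000

σ_p² = 0.71²·2.82² + 0.29²·2.09² + 2·-0.08·0.71·0.29·2.82·2.09 = 4.1820 (%²).
σ_p = √4.1820 = 2.045%.
At 99%, z = 2.326.
VaR = 2.326 × 2.045% = 4.757%; on $40,000,000 that is $1,902,800.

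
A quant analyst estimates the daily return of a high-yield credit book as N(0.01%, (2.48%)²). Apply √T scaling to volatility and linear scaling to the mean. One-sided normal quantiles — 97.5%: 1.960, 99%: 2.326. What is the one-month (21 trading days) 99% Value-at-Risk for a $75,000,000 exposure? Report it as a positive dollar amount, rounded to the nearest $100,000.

σ_{21d} = 2.48% × √21 = 11.365%; μ_{21d} = 21 × 0.01% = 0.210%.
VaR = −(0.210%) + 2.326 × 11.365% = 26.225%.
On $75,000,000: 0.26225 × $75,000,000 = $19,668,750.

$19,700,000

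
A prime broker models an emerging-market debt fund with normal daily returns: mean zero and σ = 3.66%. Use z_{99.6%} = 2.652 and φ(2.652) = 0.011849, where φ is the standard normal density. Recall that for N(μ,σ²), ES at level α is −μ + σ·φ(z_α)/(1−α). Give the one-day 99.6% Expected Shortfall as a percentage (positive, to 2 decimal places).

Tail multiplier: φ(z)/(1−α) = 0.011849 / 0.004 = 2.962.
ES = 3.66% × 2.962 = 10.841%.

10.84%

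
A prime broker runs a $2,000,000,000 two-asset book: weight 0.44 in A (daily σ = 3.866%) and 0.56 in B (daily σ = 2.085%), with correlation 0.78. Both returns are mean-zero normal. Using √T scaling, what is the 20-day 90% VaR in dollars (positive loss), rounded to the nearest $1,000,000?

$311,000,000

σ_p = √(0.44²·3.866² + 0.56²·2.085² + 2·0.78·0.44·0.56·3.866·2.085) = 2.712%.
σ_{20d} = 2.712% × √20 = 12.128%.
z(90%) = 1.282.
VaR = 1.282 × 12.128% = 15.548%; on $2,000,000,000 that is $310,960,000.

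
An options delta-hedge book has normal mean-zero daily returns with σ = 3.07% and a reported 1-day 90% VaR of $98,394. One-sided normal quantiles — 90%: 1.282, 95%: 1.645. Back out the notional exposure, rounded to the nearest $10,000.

VaR as a fraction of value: z·σ = 1.282 × 3.07% = 3.93574%.
Position = $98,394 / 0.0393574 = $2,500,013.

$2,500,000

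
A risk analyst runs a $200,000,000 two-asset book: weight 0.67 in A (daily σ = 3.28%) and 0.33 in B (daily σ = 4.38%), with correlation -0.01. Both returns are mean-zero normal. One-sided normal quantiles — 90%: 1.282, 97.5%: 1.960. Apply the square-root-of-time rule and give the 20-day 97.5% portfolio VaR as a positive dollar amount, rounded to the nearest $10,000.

$45,900,000

σ_p = √(0.67²·3.28² + 0.33²·4.38² + 2·-0.01·0.67·0.33·3.28·4.38) = 2.618%.
σ_{20d} = 2.618% × √20 = 11.708%.
VaR = 1.960 × 11.708% = 22.948%; on $200,000,000 that is $45,896,000.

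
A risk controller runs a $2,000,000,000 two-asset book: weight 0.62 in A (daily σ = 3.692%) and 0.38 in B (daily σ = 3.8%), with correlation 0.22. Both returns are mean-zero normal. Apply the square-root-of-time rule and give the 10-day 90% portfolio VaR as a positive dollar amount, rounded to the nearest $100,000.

$240,200,000

σ_p = √(0.62²·3.692² + 0.38²·3.8² + 2·0.22·0.62·0.38·3.692·3.8) = 2.963%.
σ_{10d} = 2.963% × √10 = 9.370%.
z(90%) = 1.282.
VaR = 1.282 × 9.370% = 12.012%; on $2,000,000,000 that is $240,240,000.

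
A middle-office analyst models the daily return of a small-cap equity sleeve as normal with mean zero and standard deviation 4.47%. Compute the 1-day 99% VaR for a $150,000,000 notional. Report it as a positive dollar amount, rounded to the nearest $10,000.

At 99% one-sided, z = 2.326.
VaR = z·σ = 2.326 × 4.47% = 10.397%.
On $150,000,000: 0.10397 × $150,000,000 = $15,595,500.

$15,600,000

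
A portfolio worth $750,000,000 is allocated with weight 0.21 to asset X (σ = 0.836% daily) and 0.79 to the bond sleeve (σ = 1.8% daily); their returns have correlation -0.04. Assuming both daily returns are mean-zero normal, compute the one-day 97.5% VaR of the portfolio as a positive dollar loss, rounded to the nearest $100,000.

$21,000,000

σ_p² = 0.21²·0.836² + 0.79²·1.8² + 2·-0.04·0.21·0.79·0.836·1.8 = 2.0329 (%²).
σ_p = √2.0329 = 1.426%.
At 97.5%, z = 1.960.
VaR = 1.960 × 1.426% = 2.795%; on $750,000,000 that is $20,962,500.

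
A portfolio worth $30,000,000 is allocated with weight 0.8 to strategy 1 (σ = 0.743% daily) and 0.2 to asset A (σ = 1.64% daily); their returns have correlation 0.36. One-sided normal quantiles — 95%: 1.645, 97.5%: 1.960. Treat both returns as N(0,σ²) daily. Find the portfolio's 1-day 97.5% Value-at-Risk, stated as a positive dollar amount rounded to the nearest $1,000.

σ_p² = 0.8²·0.743² + 0.2²·1.64² + 2·0.36·0.8·0.2·0.743·1.64 = 0.6013 (%²).
σ_p = √0.6013 = 0.775%.
VaR = 1.960 × 0.775% = 1.519%; on $30,000,000 that is $455,700.

$456,000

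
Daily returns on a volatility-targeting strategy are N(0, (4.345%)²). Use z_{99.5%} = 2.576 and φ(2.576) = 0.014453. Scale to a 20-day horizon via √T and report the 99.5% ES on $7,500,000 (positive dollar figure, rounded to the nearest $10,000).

σ_{20d} = 4.345% × √20 = 19.431%.
ES multiplier = φ(z)/(1−α) = 0.014453/0.005 = 2.891.
ES = 19.431% × 2.891 = 56.175%; on $7,500,000: $4,213,125.

$4,210,000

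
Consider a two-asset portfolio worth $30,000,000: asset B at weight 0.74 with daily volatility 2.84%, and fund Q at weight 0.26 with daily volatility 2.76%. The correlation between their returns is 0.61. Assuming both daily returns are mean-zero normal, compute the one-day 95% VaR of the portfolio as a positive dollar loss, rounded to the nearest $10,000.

σ_p² = 0.74²·2.84² + 0.26²·2.76² + 2·0.61·0.74·0.26·2.84·2.76 = 6.7716 (%²).
σ_p = √6.7716 = 2.602%.
At 95%, z = 1.645.
VaR = 1.645 × 2.602% = 4.280%; on $30,000,000 that is $1,284,000.

$1,280,000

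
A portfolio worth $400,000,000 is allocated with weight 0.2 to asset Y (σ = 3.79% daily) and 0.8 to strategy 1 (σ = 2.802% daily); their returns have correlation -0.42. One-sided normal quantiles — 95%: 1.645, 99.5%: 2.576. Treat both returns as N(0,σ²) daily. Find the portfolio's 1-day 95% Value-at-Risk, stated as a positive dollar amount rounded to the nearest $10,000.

$13,440,000

σ_p² = 0.2²·3.79² + 0.8²·2.802² + 2·-0.42·0.2·0.8·3.79·2.802 = 4.1721 (%²).
σ_p = √4.1721 = 2.043%.
VaR = 1.645 × 2.043% = 3.361%; on $400,000,000 that is $13,444,000.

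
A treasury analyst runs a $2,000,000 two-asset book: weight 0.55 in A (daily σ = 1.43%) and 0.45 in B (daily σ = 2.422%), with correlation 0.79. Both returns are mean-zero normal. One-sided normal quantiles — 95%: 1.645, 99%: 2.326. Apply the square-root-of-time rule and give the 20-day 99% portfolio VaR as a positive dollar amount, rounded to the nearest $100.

σ_p = √(0.55²·1.43² + 0.45²·2.422² + 2·0.79·0.55·0.45·1.43·2.422) = 1.778%.
σ_{20d} = 1.778% × √20 = 7.951%.
VaR = 2.326 × 7.951% = 18.494%; on $2,000,000 that is $369,880.

$369,900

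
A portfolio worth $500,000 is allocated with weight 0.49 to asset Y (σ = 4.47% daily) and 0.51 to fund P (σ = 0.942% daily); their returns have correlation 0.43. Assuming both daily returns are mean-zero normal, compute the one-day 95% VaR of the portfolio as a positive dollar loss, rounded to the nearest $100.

σ_p² = 0.49²·4.47² + 0.51²·0.942² + 2·0.43·0.49·0.51·4.47·0.942 = 5.9332 (%²).
σ_p = √5.9332 = 2.436%.
At 95%, z = 1.645.
VaR = 1.645 × 2.436% = 4.007%; on $500,000 that is $20,035.

$20,000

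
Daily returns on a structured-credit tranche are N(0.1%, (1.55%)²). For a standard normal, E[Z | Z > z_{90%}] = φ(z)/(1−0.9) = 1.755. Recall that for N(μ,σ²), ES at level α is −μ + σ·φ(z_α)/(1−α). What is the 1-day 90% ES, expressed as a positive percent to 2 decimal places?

ES = −(0.1%) + 1.55% × 1.755 = 2.620%.

2.62%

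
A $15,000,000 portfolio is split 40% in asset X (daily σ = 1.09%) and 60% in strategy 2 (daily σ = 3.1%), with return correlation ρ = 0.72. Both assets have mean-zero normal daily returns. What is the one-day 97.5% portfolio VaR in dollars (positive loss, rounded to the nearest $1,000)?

$645,000

σ_p² = 0.4²·1.09² + 0.6²·3.1² + 2·0.72·0.4·0.6·1.09·3.1 = 4.8175 (%²).
σ_p = √4.8175 = 2.195%.
At 97.5%, z = 1.960.
VaR = 1.960 × 2.195% = 4.302%; on $15,000,000 that is $645,300.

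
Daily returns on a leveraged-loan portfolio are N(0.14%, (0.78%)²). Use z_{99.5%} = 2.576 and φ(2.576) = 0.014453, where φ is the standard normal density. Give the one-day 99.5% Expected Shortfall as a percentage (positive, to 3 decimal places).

Tail multiplier: φ(z)/(1−α) = 0.014453 / 0.005 = 2.891.
ES = −(0.14%) + 0.78% × 2.891 = 2.115%.

2.115%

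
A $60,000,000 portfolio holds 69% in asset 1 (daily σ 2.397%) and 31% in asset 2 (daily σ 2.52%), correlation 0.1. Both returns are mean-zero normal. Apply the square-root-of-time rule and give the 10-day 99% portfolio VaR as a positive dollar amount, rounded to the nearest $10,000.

$8,380,000

σ_p = √(0.69²·2.397² + 0.31²·2.52² + 2·0.1·0.69·0.31·2.397·2.52) = 1.898%.
σ_{10d} = 1.898% × √10 = 6.002%.
z(99%) = 2.326.
VaR = 2.326 × 6.002% = 13.961%; on $60,000,000 that is $8,376,600.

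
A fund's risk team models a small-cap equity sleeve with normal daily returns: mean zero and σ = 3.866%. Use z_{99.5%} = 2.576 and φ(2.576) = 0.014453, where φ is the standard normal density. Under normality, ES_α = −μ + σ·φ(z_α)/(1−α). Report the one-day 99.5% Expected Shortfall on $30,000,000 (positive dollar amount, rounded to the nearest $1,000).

$3,353,000

Tail multiplier: φ(z)/(1−α) = 0.014453 / 0.005 = 2.891.
ES = 3.866% × 2.891 = 11.177%.
On $30,000,000: 0.11177 × $30,000,000 = $3,353,100.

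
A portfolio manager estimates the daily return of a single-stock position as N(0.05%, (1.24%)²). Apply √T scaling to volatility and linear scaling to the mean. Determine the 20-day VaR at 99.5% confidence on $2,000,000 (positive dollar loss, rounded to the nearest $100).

$265,700

At 99.5%, z = 2.576.
σ_{20d} = 1.24% × √20 = 5.545%; μ_{20d} = 20 × 0.05% = 1.000%.
VaR = −(1.000%) + 2.576 × 5.545% = 13.284%.
On $2,000,000: 0.13284 × $2,000,000 = $265,680.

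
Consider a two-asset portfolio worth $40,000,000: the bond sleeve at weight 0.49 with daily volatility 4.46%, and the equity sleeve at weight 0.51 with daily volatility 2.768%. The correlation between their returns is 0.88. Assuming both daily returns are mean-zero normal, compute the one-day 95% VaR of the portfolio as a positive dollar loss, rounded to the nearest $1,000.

σ_p² = 0.49²·4.46² + 0.51²·2.768² + 2·0.88·0.49·0.51·4.46·2.768 = 12.1986 (%²).
σ_p = √12.1986 = 3.493%.
At 95%, z = 1.645.
VaR = 1.645 × 3.493% = 5.746%; on $40,000,000 that is $2,298,400.

$2,298,000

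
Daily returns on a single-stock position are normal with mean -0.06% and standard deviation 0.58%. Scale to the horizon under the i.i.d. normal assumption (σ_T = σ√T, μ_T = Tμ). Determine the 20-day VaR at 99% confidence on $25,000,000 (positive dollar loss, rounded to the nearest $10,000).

At 99%, z = 2.326.
σ_{20d} = 0.58% × √20 = 2.594%; μ_{20d} = 20 × -0.06% = -1.200%.
VaR = −(-1.200%) + 2.326 × 2.594% = 7.234%.
On $25,000,000: 0.07234 × $25,000,000 = $1,808,500.

$1,810,000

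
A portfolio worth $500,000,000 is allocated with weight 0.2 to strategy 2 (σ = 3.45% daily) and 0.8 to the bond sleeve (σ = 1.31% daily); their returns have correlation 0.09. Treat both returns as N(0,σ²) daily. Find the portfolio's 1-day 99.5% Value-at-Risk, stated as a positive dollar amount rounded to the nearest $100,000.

σ_p² = 0.2²·3.45² + 0.8²·1.31² + 2·0.09·0.2·0.8·3.45·1.31 = 1.7046 (%²).
σ_p = √1.7046 = 1.306%.
At 99.5%, z = 2.576.
VaR = 2.576 × 1.306% = 3.364%; on $500,000,000 that is $16,820,000.

$16,800,000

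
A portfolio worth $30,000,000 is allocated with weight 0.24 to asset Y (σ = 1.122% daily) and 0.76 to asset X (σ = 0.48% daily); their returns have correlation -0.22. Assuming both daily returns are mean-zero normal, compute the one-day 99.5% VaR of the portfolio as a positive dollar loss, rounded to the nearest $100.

$311,400

σ_p² = 0.24²·1.122² + 0.76²·0.48² + 2·-0.22·0.24·0.76·1.122·0.48 = 0.1624 (%²).
σ_p = √0.1624 = 0.403%.
At 99.5%, z = 2.576.
VaR = 2.576 × 0.403% = 1.038%; on $30,000,000 that is $311,400.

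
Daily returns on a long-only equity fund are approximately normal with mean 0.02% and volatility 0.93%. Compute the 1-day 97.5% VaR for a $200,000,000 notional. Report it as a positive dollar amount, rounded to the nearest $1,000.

$3,606,000

At 97.5% one-sided, z = 1.960.
VaR = −μ + z·σ = −(0.02%) + 1.960 × 0.93% = 1.803%.
On $200,000,000: 0.01803 × $200,000,000 = $3,606,000.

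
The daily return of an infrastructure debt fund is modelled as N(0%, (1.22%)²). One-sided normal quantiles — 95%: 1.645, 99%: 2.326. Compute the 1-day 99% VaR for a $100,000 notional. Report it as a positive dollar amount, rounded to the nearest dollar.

VaR = z·σ = 2.326 × 1.22% = 2.838%.
On $100,000: 0.02838 × $100,000 = $2,838.

$2,838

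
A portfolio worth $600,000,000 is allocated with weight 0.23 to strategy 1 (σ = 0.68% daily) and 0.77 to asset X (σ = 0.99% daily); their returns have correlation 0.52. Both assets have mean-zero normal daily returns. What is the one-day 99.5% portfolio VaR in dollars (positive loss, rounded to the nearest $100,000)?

$13,200,000

σ_p² = 0.23²·0.68² + 0.77²·0.99² + 2·0.52·0.23·0.77·0.68·0.99 = 0.7296 (%²).
σ_p = √0.7296 = 0.854%.
At 99.5%, z = 2.576.
VaR = 2.576 × 0.854% = 2.200%; on $600,000,000 that is $13,200,000.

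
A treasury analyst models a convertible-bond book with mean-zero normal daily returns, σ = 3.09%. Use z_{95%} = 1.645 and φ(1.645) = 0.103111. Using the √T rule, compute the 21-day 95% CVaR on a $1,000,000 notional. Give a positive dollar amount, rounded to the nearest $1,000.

$292,000

σ_{21d} = 3.09% × √21 = 14.160%.
ES multiplier = φ(z)/(1−α) = 0.103111/0.05 = 2.062.
ES = 14.160% × 2.062 = 29.198%; on $1,000,000: $291,980.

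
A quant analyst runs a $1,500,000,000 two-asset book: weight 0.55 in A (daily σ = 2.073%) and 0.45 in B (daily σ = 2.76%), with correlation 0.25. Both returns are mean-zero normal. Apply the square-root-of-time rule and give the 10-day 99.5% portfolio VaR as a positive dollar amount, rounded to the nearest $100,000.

σ_p = √(0.55²·2.073² + 0.45²·2.76² + 2·0.25·0.55·0.45·2.073·2.76) = 1.884%.
σ_{10d} = 1.884% × √10 = 5.958%.
z(99.5%) = 2.576.
VaR = 2.576 × 5.958% = 15.348%; on $1,500,000,000 that is $230,220,000.

$230,200,000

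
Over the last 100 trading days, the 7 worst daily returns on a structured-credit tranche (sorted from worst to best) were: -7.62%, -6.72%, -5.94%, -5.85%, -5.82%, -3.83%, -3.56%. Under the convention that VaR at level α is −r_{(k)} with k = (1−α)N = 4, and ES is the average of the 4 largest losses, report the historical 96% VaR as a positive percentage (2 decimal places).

k = 4; the 4th lowest return is -5.85%, so VaR = 5.85%.

5.85%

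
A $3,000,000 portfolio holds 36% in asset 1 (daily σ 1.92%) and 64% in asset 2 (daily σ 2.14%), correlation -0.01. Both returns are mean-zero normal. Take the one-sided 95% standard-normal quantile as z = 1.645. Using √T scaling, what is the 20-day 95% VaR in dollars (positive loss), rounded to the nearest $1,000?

$337,000

σ_p = √(0.36²·1.92² + 0.64²·2.14² + 2·-0.01·0.36·0.64·1.92·2.14) = 1.528%.
σ_{20d} = 1.528% × √20 = 6.833%.
VaR = 1.645 × 6.833% = 11.240%; on $3,000,000 that is $337,200.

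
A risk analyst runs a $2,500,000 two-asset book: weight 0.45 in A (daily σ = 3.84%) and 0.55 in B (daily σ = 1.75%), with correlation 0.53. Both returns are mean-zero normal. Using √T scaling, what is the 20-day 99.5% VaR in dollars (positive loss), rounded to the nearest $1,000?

$686,000

σ_p = √(0.45²·3.84² + 0.55²·1.75² + 2·0.53·0.45·0.55·3.84·1.75) = 2.382%.
σ_{20d} = 2.382% × √20 = 10.653%.
z(99.5%) = 2.576.
VaR = 2.576 × 10.653% = 27.442%; on $2,500,000 that is $686,050.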